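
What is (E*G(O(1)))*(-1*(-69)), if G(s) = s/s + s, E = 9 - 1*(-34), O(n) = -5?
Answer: -11868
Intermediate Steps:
E = 43 (E = 9 + 34 = 43)
G(s) = 1 + s
(E*G(O(1)))*(-1*(-69)) = (43*(1 - 5))*(-1*(-69)) = (43*(-4))*69 = -172*69 = -11868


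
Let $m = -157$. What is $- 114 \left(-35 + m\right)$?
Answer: $21888$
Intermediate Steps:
$- 114 \left(-35 + m\right) = - 114 \left(-35 - 157\right) = \left(-114\right) \left(-192\right) = 21888$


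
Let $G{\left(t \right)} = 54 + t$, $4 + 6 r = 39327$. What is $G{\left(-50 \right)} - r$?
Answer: $- \frac{39299}{6} \approx -6549.8$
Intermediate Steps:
$r = \frac{39323}{6}$ ($r = - \frac{2}{3} + \frac{1}{6} \cdot 39327 = - \frac{2}{3} + \frac{13109}{2} = \frac{39323}{6} \approx 6553.8$)
$G{\left(-50 \right)} - r = \left(54 - 50\right) - \frac{39323}{6} = 4 - \frac{39323}{6} = - \frac{39299}{6}$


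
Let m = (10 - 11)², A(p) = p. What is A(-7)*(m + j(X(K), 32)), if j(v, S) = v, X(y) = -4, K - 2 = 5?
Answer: 21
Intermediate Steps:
K = 7 (K = 2 + 5 = 7)
m = 1 (m = (-1)² = 1)
A(-7)*(m + j(X(K), 32)) = -7*(1 - 4) = -7*(-3) = 21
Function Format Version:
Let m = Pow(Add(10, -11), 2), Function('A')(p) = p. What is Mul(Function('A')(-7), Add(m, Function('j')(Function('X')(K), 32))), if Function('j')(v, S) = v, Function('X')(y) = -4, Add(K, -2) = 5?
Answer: 21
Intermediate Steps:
K = 7 (K = Add(2, 5) = 7)
m = 1 (m = Pow(-1, 2) = 1)
Mul(Function('A')(-7), Add(m, Function('j')(Function('X')(K), 32))) = Mul(-7, Add(1, -4)) = Mul(-7, -3) = 21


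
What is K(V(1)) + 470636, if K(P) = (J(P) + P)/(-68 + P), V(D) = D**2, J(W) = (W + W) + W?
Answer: 31532608/67 ≈ 4.7064e+5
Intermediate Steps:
J(W) = 3*W (J(W) = 2*W + W = 3*W)
K(P) = 4*P/(-68 + P) (K(P) = (3*P + P)/(-68 + P) = (4*P)/(-68 + P) = 4*P/(-68 + P))
K(V(1)) + 470636 = 4*1**2/(-68 + 1**2) + 470636 = 4*1/(-68 + 1) + 470636 = 4*1/(-67) + 470636 = 4*1*(-1/67) + 470636 = -4/67 + 470636 = 31532608/67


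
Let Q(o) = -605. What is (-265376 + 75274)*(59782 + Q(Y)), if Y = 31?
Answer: -11249666054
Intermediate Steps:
(-265376 + 75274)*(59782 + Q(Y)) = (-265376 + 75274)*(59782 - 605) = -190102*59177 = -11249666054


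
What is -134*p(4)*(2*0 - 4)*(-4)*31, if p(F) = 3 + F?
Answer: -465248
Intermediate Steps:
-134*p(4)*(2*0 - 4)*(-4)*31 = -134*(3 + 4)*(2*0 - 4)*(-4)*31 = -134*7*(0 - 4)*(-4)*31 = -134*7*(-4)*(-4)*31 = -(-3752)*(-4)*31 = -134*112*31 = -15008*31 = -465248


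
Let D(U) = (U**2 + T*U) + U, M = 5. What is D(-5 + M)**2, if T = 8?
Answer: 0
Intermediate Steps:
D(U) = U**2 + 9*U (D(U) = (U**2 + 8*U) + U = U**2 + 9*U)
D(-5 + M)**2 = ((-5 + 5)*(9 + (-5 + 5)))**2 = (0*(9 + 0))**2 = (0*9)**2 = 0**2 = 0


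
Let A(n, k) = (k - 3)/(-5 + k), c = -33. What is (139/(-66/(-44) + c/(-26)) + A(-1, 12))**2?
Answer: 168298729/63504 ≈ 2650.2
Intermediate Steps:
A(n, k) = (-3 + k)/(-5 + k)
(139/(-66/(-44) + c/(-26)) + A(-1, 12))**2 = (139/(-66/(-44) - 33/(-26)) + (-3 + 12)/(-5 + 12))**2 = (139/(-66*(-1/44) - 33*(-1/26)) + 9/7)**2 = (139/(3/2 + 33/26) + (1/7)*9)**2 = (139/(36/13) + 9/7)**2 = (139*(13/36) + 9/7)**2 = (1807/36 + 9/7)**2 = (12973/252)**2 = 168298729/63504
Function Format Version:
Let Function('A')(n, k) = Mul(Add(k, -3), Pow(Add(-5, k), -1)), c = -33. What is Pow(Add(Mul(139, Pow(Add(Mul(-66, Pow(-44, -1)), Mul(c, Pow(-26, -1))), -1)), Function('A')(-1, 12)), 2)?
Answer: Rational(168298729, 63504) ≈ 2650.2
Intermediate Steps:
Function('A')(n, k) = Mul(Pow(Add(-5, k), -1), Add(-3, k)) (Function('A')(n, k) = Mul(Add(-3, k), Pow(Add(-5, k), -1)) = Mul(Pow(Add(-5, k), -1), Add(-3, k)))
Pow(Add(Mul(139, Pow(Add(Mul(-66, Pow(-44, -1)), Mul(c, Pow(-26, -1))), -1)), Function('A')(-1, 12)), 2) = Pow(Add(Mul(139, Pow(Add(Mul(-66, Pow(-44, -1)), Mul(-33, Pow(-26, -1))), -1)), Mul(Pow(Add(-5, 12), -1), Add(-3, 12))), 2) = Pow(Add(Mul(139, Pow(Add(Mul(-66, Rational(-1, 44)), Mul(-33, Rational(-1, 26))), -1)), Mul(Pow(7, -1), 9)), 2) = Pow(Add(Mul(139, Pow(Add(Rational(3, 2), Rational(33, 26)), -1)), Mul(Rational(1, 7), 9)), 2) = Pow(Add(Mul(139, Pow(Rational(36, 13), -1)), Rational(9, 7)), 2) = Pow(Add(Mul(139, Rational(13, 36)), Rational(9, 7)), 2) = Pow(Add(Rational(1807, 36), Rational(9, 7)), 2) = Pow(Rational(12973, 252), 2) = Rational(168298729, 63504)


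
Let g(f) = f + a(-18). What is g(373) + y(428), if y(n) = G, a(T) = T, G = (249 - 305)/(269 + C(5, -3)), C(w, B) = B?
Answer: 6741/19 ≈ 354.79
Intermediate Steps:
G = -4/19 (G = (249 - 305)/(269 - 3) = -56/266 = -56*1/266 = -4/19 ≈ -0.21053)
y(n) = -4/19
g(f) = -18 + f (g(f) = f - 18 = -18 + f)
g(373) + y(428) = (-18 + 373) - 4/19 = 355 - 4/19 = 6741/19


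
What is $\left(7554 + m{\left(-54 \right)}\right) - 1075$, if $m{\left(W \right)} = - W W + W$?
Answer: $3509$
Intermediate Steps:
$m{\left(W \right)} = W - W^{2}$ ($m{\left(W \right)} = - W^{2} + W = W - W^{2}$)
$\left(7554 + m{\left(-54 \right)}\right) - 1075 = \left(7554 - 54 \left(1 - -54\right)\right) - 1075 = \left(7554 - 54 \left(1 + 54\right)\right) - 1075 = \left(7554 - 2970\right) - 1075 = 4584 - 1075 = 3509$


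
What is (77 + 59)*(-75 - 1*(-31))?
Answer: -5984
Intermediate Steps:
(77 + 59)*(-75 - 1*(-31)) = 136*(-75 + 31) = 136*(-44) = -5984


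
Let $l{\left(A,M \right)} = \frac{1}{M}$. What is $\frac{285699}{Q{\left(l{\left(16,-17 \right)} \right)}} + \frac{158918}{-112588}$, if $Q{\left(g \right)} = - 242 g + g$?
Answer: $\frac{273394221983}{13566854} \approx 20152.0$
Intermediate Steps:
$Q{\left(g \right)} = - 241 g$
$\frac{285699}{Q{\left(l{\left(16,-17 \right)} \right)}} + \frac{158918}{-112588} = \frac{285699}{\left(-241\right) \frac{1}{-17}} + \frac{158918}{-112588} = \frac{285699}{\left(-241\right) \left(- \frac{1}{17}\right)} + 158918 \left(- \frac{1}{112588}\right) = \frac{285699}{\frac{241}{17}} - \frac{79459}{56294} = 285699 \cdot \frac{17}{241} - \frac{79459}{56294} = \frac{4856883}{241} - \frac{79459}{56294} = \frac{273394221983}{13566854}$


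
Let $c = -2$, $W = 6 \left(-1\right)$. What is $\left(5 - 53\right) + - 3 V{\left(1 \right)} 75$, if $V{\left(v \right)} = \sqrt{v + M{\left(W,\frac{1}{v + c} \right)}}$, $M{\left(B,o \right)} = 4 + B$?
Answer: $-48 - 225 i \approx -48.0 - 225.0 i$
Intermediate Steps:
$W = -6$
$V{\left(v \right)} = \sqrt{-2 + v}$ ($V{\left(v \right)} = \sqrt{v + \left(4 - 6\right)} = \sqrt{v - 2} = \sqrt{-2 + v}$)
$\left(5 - 53\right) + - 3 V{\left(1 \right)} 75 = \left(5 - 53\right) + - 3 \sqrt{-2 + 1} \cdot 75 = \left(5 - 53\right) + - 3 \sqrt{-1} \cdot 75 = -48 + - 3 i 75 = -48 - 225 i$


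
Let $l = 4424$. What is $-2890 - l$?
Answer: $-7314$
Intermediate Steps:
$-2890 - l = -2890 - 4424 = -7314$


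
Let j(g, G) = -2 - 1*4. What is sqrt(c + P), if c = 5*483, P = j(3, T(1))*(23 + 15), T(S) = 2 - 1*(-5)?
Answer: 27*sqrt(3) ≈ 46.765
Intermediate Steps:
T(S) = 7 (T(S) = 2 + 5 = 7)
j(g, G) = -6 (j(g, G) = -2 - 4 = -6)
P = -228 (P = -6*(23 + 15) = -6*38 = -228)
c = 2415
sqrt(c + P) = sqrt(2415 - 228) = sqrt(2187) = 27*sqrt(3)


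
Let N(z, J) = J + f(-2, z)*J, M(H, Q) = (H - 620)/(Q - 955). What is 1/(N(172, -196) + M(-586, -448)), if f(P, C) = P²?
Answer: -1403/1373734 ≈ -0.0010213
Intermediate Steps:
M(H, Q) = (-620 + H)/(-955 + Q)
N(z, J) = 5*J (N(z, J) = J + (-2)²*J = J + 4*J = 5*J)
1/(N(172, -196) + M(-586, -448)) = 1/(5*(-196) + (-620 - 586)/(-955 - 448)) = 1/(-980 - 1206/(-1403)) = 1/(-980 - 1/1403*(-1206)) = 1/(-980 + 1206/1403) = 1/(-1373734/1403) = -1403/1373734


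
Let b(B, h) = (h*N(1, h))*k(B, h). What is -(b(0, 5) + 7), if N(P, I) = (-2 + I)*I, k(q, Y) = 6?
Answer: -457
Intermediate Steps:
N(P, I) = I*(-2 + I)
b(B, h) = 6*h²*(-2 + h) (b(B, h) = (h*(h*(-2 + h)))*6 = (h²*(-2 + h))*6 = 6*h²*(-2 + h))
-(b(0, 5) + 7) = -(6*5²*(-2 + 5) + 7) = -(6*25*3 + 7) = -(450 + 7) = -1*457 = -457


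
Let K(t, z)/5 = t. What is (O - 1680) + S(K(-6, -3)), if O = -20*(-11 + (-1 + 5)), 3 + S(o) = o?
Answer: -1573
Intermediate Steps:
K(t, z) = 5*t
S(o) = -3 + o
O = 140 (O = -20*(-11 + 4) = -20*(-7) = 140)
(O - 1680) + S(K(-6, -3)) = (140 - 1680) + (-3 + 5*(-6)) = -1540 + (-3 - 30) = -1540 - 33 = -1573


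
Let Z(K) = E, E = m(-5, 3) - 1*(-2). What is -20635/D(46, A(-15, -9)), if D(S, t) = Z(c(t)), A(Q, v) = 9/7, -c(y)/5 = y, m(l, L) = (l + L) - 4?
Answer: 20635/4 ≈ 5158.8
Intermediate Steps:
m(l, L) = -4 + L + l (m(l, L) = (L + l) - 4 = -4 + L + l)
c(y) = -5*y
A(Q, v) = 9/7 (A(Q, v) = 9*(⅐) = 9/7)
E = -4 (E = (-4 + 3 - 5) - 1*(-2) = -6 + 2 = -4)
Z(K) = -4
D(S, t) = -4
-20635/D(46, A(-15, -9)) = -20635/(-4) = -20635*(-¼) = 20635/4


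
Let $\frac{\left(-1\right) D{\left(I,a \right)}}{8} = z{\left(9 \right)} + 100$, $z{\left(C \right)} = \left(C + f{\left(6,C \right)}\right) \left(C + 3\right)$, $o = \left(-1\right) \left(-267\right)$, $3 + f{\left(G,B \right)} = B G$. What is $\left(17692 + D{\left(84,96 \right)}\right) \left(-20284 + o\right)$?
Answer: $-222829244$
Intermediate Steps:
$f{\left(G,B \right)} = -3 + B G$
$o = 267$
$z{\left(C \right)} = \left(-3 + 7 C\right) \left(3 + C\right)$ ($z{\left(C \right)} = \left(C + \left(-3 + C 6\right)\right) \left(C + 3\right) = \left(C + \left(-3 + 6 C\right)\right) \left(3 + C\right) = \left(-3 + 7 C\right) \left(3 + C\right)$)
$D{\left(I,a \right)} = -6560$ ($D{\left(I,a \right)} = - 8 \left(\left(-9 + 7 \cdot 9^{2} + 18 \cdot 9\right) + 100\right) = - 8 \left(\left(-9 + 7 \cdot 81 + 162\right) + 100\right) = - 8 \left(\left(-9 + 567 + 162\right) + 100\right) = - 8 \left(720 + 100\right) = \left(-8\right) 820 = -6560$)
$\left(17692 + D{\left(84,96 \right)}\right) \left(-20284 + o\right) = \left(17692 - 6560\right) \left(-20284 + 267\right) = 11132 \left(-20017\right) = -222829244$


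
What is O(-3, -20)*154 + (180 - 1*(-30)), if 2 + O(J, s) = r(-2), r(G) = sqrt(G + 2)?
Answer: -98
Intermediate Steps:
r(G) = sqrt(2 + G)
O(J, s) = -2 (O(J, s) = -2 + sqrt(2 - 2) = -2 + sqrt(0) = -2 + 0 = -2)
O(-3, -20)*154 + (180 - 1*(-30)) = -2*154 + (180 - 1*(-30)) = -308 + (180 + 30) = -308 + 210 = -98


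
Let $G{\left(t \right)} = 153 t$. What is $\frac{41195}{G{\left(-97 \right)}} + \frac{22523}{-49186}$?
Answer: $- \frac{2360481113}{729969426} \approx -3.2337$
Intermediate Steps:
$\frac{41195}{G{\left(-97 \right)}} + \frac{22523}{-49186} = \frac{41195}{153 \left(-97\right)} + \frac{22523}{-49186} = \frac{41195}{-14841} + 22523 \left(- \frac{1}{49186}\right) = 41195 \left(- \frac{1}{14841}\right) - \frac{22523}{49186} = - \frac{41195}{14841} - \frac{22523}{49186} = - \frac{2360481113}{729969426}$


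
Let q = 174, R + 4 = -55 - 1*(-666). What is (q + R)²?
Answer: 609961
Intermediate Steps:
R = 607 (R = -4 + (-55 - 1*(-666)) = -4 + (-55 + 666) = -4 + 611 = 607)
(q + R)² = (174 + 607)² = 781² = 609961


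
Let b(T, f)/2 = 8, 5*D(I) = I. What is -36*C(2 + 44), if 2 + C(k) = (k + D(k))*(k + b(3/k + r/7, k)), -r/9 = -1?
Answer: -615672/5 ≈ -1.2313e+5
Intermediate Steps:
r = 9 (r = -9*(-1) = 9)
D(I) = I/5
b(T, f) = 16 (b(T, f) = 2*8 = 16)
C(k) = -2 + 6*k*(16 + k)/5 (C(k) = -2 + (k + k/5)*(k + 16) = -2 + (6*k/5)*(16 + k) = -2 + 6*k*(16 + k)/5)
-36*C(2 + 44) = -36*(-2 + 6*(2 + 44)**2/5 + 96*(2 + 44)/5) = -36*(-2 + (6/5)*46**2 + (96/5)*46) = -36*(-2 + (6/5)*2116 + 4416/5) = -36*(-2 + 12696/5 + 4416/5) = -36*17102/5 = -615672/5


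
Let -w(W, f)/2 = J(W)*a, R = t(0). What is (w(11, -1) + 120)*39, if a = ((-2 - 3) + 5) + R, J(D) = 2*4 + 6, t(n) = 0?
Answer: 4680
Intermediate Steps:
R = 0
J(D) = 14 (J(D) = 8 + 6 = 14)
a = 0 (a = ((-2 - 3) + 5) + 0 = (-5 + 5) + 0 = 0 + 0 = 0)
w(W, f) = 0 (w(W, f) = -28*0 = -2*0 = 0)
(w(11, -1) + 120)*39 = (0 + 120)*39 = 120*39 = 4680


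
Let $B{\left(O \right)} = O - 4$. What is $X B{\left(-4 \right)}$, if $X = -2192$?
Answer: $17536$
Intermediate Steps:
$B{\left(O \right)} = -4 + O$ ($B{\left(O \right)} = O - 4 = -4 + O$)
$X B{\left(-4 \right)} = - 2192 \left(-4 - 4\right) = \left(-2192\right) \left(-8\right) = 17536$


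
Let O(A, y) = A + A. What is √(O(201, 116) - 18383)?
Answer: I*√17981 ≈ 134.09*I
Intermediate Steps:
O(A, y) = 2*A
√(O(201, 116) - 18383) = √(2*201 - 18383) = √(402 - 18383) = √(-17981) = I*√17981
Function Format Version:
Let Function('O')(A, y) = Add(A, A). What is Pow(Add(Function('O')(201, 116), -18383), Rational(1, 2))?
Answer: Mul(I, Pow(17981, Rational(1, 2))) ≈ Mul(134.09, I)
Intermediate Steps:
Function('O')(A, y) = Mul(2, A)
Pow(Add(Function('O')(201, 116), -18383), Rational(1, 2)) = Pow(Add(Mul(2, 201), -18383), Rational(1, 2)) = Pow(Add(402, -18383), Rational(1, 2)) = Pow(-17981, Rational(1, 2)) = Mul(I, Pow(17981, Rational(1, 2)))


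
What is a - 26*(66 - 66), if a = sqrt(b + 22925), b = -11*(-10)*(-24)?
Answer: sqrt(20285) ≈ 142.43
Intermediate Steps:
b = -2640 (b = 110*(-24) = -2640)
a = sqrt(20285) (a = sqrt(-2640 + 22925) = sqrt(20285) ≈ 142.43)
a - 26*(66 - 66) = sqrt(20285) - 26*(66 - 66) = sqrt(20285) - 26*0 = sqrt(20285) - 1*0 = sqrt(20285) + 0 = sqrt(20285)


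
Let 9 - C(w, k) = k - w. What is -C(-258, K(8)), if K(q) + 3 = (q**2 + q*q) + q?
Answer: 382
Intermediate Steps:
K(q) = -3 + q + 2*q**2 (K(q) = -3 + ((q**2 + q*q) + q) = -3 + ((q**2 + q**2) + q) = -3 + (2*q**2 + q) = -3 + (q + 2*q**2) = -3 + q + 2*q**2)
C(w, k) = 9 + w - k (C(w, k) = 9 - (k - w) = 9 + (w - k) = 9 + w - k)
-C(-258, K(8)) = -(9 - 258 - (-3 + 8 + 2*8**2)) = -(9 - 258 - (-3 + 8 + 2*64)) = -(9 - 258 - (-3 + 8 + 128)) = -(9 - 258 - 1*133) = -(9 - 258 - 133) = -1*(-382) = 382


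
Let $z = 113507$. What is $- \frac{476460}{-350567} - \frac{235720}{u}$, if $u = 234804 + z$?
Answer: $\frac{83320605820}{122106342337} \approx 0.68236$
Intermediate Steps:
$u = 348311$ ($u = 234804 + 113507 = 348311$)
$- \frac{476460}{-350567} - \frac{235720}{u} = - \frac{476460}{-350567} - \frac{235720}{348311} = \left(-476460\right) \left(- \frac{1}{350567}\right) - \frac{235720}{348311} = \frac{476460}{350567} - \frac{235720}{348311} = \frac{83320605820}{122106342337}$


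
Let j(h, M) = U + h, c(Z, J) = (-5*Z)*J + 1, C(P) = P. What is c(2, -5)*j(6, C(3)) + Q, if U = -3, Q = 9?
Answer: 162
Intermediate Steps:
c(Z, J) = 1 - 5*J*Z (c(Z, J) = -5*J*Z + 1 = 1 - 5*J*Z)
j(h, M) = -3 + h
c(2, -5)*j(6, C(3)) + Q = (1 - 5*(-5)*2)*(-3 + 6) + 9 = (1 + 50)*3 + 9 = 51*3 + 9 = 153 + 9 = 162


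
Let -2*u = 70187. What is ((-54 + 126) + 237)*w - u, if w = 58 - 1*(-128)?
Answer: 185135/2 ≈ 92568.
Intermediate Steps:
w = 186 (w = 58 + 128 = 186)
u = -70187/2 (u = -½*70187 = -70187/2 ≈ -35094.)
((-54 + 126) + 237)*w - u = ((-54 + 126) + 237)*186 - 1*(-70187/2) = (72 + 237)*186 + 70187/2 = 309*186 + 70187/2 = 57474 + 70187/2 = 185135/2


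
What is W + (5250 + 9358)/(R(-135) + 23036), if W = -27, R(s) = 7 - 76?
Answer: -605501/22967 ≈ -26.364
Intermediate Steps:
R(s) = -69
W + (5250 + 9358)/(R(-135) + 23036) = -27 + (5250 + 9358)/(-69 + 23036) = -27 + 14608/22967 = -605501/22967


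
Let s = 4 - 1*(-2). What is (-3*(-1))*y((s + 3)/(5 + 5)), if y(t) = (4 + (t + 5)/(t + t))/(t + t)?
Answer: 655/54 ≈ 12.130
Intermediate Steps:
s = 6 (s = 4 + 2 = 6)
y(t) = (4 + (5 + t)/(2*t))/(2*t) (y(t) = (4 + (5 + t)/((2*t)))/((2*t)) = (4 + (5 + t)*(1/(2*t)))*(1/(2*t)) = (4 + (5 + t)/(2*t))*(1/(2*t)) = (4 + (5 + t)/(2*t))/(2*t))
(-3*(-1))*y((s + 3)/(5 + 5)) = (-3*(-1))*((5 + 9*((6 + 3)/(5 + 5)))/(4*((6 + 3)/(5 + 5))²)) = 3*((5 + 9*(9/10))/(4*(9/10)²)) = 3*((¼)*(100/81)*(5 + 81/10)) = 3*((¼)*(100/81)*(131/10)) = 3*(655/162) = 655/54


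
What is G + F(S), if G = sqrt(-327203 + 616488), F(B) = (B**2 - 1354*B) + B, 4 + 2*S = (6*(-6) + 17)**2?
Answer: -838593/4 + sqrt(289285) ≈ -2.0911e+5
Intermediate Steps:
S = 357/2 (S = -2 + (6*(-6) + 17)**2/2 = -2 + (-36 + 17)**2/2 = -2 + (1/2)*(-19)**2 = -2 + (1/2)*361 = -2 + 361/2 = 357/2 ≈ 178.50)
F(B) = B**2 - 1353*B
G = sqrt(289285) ≈ 537.85
G + F(S) = sqrt(289285) + 357*(-1353 + 357/2)/2 = sqrt(289285) + (357/2)*(-2349/2) = sqrt(289285) - 838593/4 = -838593/4 + sqrt(289285)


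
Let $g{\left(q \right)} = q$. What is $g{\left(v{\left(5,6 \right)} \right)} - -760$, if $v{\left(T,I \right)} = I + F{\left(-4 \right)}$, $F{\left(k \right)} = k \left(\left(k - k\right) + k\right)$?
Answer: $782$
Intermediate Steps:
$F{\left(k \right)} = k^{2}$ ($F{\left(k \right)} = k \left(0 + k\right) = k k = k^{2}$)
$v{\left(T,I \right)} = 16 + I$ ($v{\left(T,I \right)} = I + \left(-4\right)^{2} = I + 16 = 16 + I$)
$g{\left(v{\left(5,6 \right)} \right)} - -760 = \left(16 + 6\right) - -760 = 22 + 760 = 782$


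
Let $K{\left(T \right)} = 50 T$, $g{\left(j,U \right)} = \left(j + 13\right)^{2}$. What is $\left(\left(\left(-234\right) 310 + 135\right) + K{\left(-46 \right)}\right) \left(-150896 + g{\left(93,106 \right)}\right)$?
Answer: $10433300300$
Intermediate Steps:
$g{\left(j,U \right)} = \left(13 + j\right)^{2}$
$\left(\left(\left(-234\right) 310 + 135\right) + K{\left(-46 \right)}\right) \left(-150896 + g{\left(93,106 \right)}\right) = \left(\left(\left(-234\right) 310 + 135\right) + 50 \left(-46\right)\right) \left(-150896 + \left(13 + 93\right)^{2}\right) = \left(\left(-72540 + 135\right) - 2300\right) \left(-150896 + 106^{2}\right) = \left(-72405 - 2300\right) \left(-150896 + 11236\right) = \left(-74705\right) \left(-139660\right) = 10433300300$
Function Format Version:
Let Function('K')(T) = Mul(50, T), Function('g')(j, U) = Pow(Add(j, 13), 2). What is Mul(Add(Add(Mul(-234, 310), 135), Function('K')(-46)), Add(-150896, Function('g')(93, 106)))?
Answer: 10433300300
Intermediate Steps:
Function('g')(j, U) = Pow(Add(13, j), 2)
Mul(Add(Add(Mul(-234, 310), 135), Function('K')(-46)), Add(-150896, Function('g')(93, 106))) = Mul(Add(Add(Mul(-234, 310), 135), Mul(50, -46)), Add(-150896, Pow(Add(13, 93), 2))) = Mul(Add(Add(-72540, 135), -2300), Add(-150896, Pow(106, 2))) = Mul(Add(-72405, -2300), Add(-150896, 11236)) = Mul(-74705, -139660) = 10433300300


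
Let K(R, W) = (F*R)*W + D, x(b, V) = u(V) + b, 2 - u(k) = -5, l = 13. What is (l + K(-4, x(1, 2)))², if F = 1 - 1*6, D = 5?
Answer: 31684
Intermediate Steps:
u(k) = 7 (u(k) = 2 - 1*(-5) = 2 + 5 = 7)
F = -5 (F = 1 - 6 = -5)
x(b, V) = 7 + b
K(R, W) = 5 - 5*R*W (K(R, W) = (-5*R)*W + 5 = -5*R*W + 5 = 5 - 5*R*W)
(l + K(-4, x(1, 2)))² = (13 + (5 - 5*(-4)*(7 + 1)))² = (13 + (5 - 5*(-4)*8))² = (13 + (5 + 160))² = (13 + 165)² = 178² = 31684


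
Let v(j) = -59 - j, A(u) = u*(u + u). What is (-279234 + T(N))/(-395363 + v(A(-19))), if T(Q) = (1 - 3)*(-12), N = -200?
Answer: 46535/66024 ≈ 0.70482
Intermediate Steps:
A(u) = 2*u² (A(u) = u*(2*u) = 2*u²)
T(Q) = 24 (T(Q) = -2*(-12) = 24)
(-279234 + T(N))/(-395363 + v(A(-19))) = (-279234 + 24)/(-395363 + (-59 - 2*(-19)²)) = -279210/(-395363 + (-59 - 2*361)) = -279210/(-395363 + (-59 - 1*722)) = -279210/(-395363 + (-59 - 722)) = -279210/(-395363 - 781) = -279210/(-396144) = -279210*(-1/396144) = 46535/66024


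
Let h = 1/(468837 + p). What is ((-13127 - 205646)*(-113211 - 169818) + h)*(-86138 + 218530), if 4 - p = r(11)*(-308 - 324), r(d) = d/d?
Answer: 3848549019598067726864/469473 ≈ 8.1976e+15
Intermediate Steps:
r(d) = 1
p = 636 (p = 4 - (-308 - 324) = 4 - (-632) = 4 - 1*(-632) = 4 + 632 = 636)
h = 1/469473 (h = 1/(468837 + 636) = 1/469473 ≈ 2.1300e-6)
((-13127 - 205646)*(-113211 - 169818) + h)*(-86138 + 218530) = ((-13127 - 205646)*(-113211 - 169818) + 1/469473)*(-86138 + 218530) = (-218773*(-283029) + 1/469473)*132392 = (61919103417 + 1/469473)*132392 = (29069347238489242/469473)*132392 = 3848549019598067726864/469473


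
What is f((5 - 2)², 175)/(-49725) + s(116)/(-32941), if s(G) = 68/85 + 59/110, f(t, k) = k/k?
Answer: -2186617/36035806950 ≈ -6.0679e-5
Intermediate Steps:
f(t, k) = 1
s(G) = 147/110 (s(G) = 68*(1/85) + 59*(1/110) = ⅘ + 59/110 = 147/110)
f((5 - 2)², 175)/(-49725) + s(116)/(-32941) = 1/(-49725) + (147/110)/(-32941) = 1*(-1/49725) + (147/110)*(-1/32941) = -1/49725 - 147/3623510 = -2186617/36035806950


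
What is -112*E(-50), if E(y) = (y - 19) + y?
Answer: 13328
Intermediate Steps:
E(y) = -19 + 2*y (E(y) = (-19 + y) + y = -19 + 2*y)
-112*E(-50) = -112*(-19 + 2*(-50)) = -112*(-19 - 100) = -112*(-119) = 13328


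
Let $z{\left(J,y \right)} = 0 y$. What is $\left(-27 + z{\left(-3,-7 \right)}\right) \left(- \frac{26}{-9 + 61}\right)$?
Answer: $\frac{27}{2} \approx 13.5$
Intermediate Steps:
$z{\left(J,y \right)} = 0$
$\left(-27 + z{\left(-3,-7 \right)}\right) \left(- \frac{26}{-9 + 61}\right) = \left(-27 + 0\right) \left(- \frac{26}{-9 + 61}\right) = - 27 \left(- \frac{26}{52}\right) = - 27 \left(\left(-26\right) \frac{1}{52}\right) = \left(-27\right) \left(- \frac{1}{2}\right) = \frac{27}{2}$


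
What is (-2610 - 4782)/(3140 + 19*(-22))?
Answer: -3696/1361 ≈ -2.7156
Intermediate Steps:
(-2610 - 4782)/(3140 + 19*(-22)) = -7392/(3140 - 418) = -7392/2722 = -7392*1/2722 = -3696/1361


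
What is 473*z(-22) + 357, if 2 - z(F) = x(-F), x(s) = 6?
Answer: -1535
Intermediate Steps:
z(F) = -4 (z(F) = 2 - 1*6 = 2 - 6 = -4)
473*z(-22) + 357 = 473*(-4) + 357 = -1892 + 357 = -1535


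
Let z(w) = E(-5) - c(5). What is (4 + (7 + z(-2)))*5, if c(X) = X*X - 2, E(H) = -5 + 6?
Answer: -55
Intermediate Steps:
E(H) = 1
c(X) = -2 + X**2 (c(X) = X**2 - 2 = -2 + X**2)
z(w) = -22 (z(w) = 1 - (-2 + 5**2) = 1 - (-2 + 25) = 1 - 1*23 = 1 - 23 = -22)
(4 + (7 + z(-2)))*5 = (4 + (7 - 22))*5 = (4 - 15)*5 = -11*5 = -55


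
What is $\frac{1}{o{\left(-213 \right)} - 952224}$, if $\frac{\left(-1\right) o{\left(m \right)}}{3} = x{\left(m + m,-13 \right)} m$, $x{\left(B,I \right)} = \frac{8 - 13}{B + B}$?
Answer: $- \frac{4}{3808881} \approx -1.0502 \cdot 10^{-6}$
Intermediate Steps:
$x{\left(B,I \right)} = - \frac{5}{2 B}$
$o{\left(m \right)} = \frac{15}{4}$ ($o{\left(m \right)} = - 3 - \frac{5}{2 \left(m + m\right)} m = - 3 - \frac{5}{2 \cdot 2 m} m = - 3 - \frac{5 \frac{1}{2 m}}{2} m = - 3 - \frac{5}{4 m} m = \left(-3\right) \left(- \frac{5}{4}\right) = \frac{15}{4}$)
$\frac{1}{o{\left(-213 \right)} - 952224} = \frac{1}{\frac{15}{4} - 952224} = \frac{1}{- \frac{3808881}{4}} = - \frac{4}{3808881}$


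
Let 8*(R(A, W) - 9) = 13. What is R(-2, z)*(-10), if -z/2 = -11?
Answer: -425/4 ≈ -106.25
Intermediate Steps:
z = 22 (z = -2*(-11) = 22)
R(A, W) = 85/8 (R(A, W) = 9 + (⅛)*13 = 9 + 13/8 = 85/8)
R(-2, z)*(-10) = (85/8)*(-10) = -425/4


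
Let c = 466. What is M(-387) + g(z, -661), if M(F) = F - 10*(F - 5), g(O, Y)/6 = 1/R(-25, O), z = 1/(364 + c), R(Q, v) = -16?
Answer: 28261/8 ≈ 3532.6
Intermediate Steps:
z = 1/830 (z = 1/(364 + 466) = 1/830 ≈ 0.0012048)
g(O, Y) = -3/8 (g(O, Y) = 6/(-16) = 6*(-1/16) = -3/8)
M(F) = 50 - 9*F (M(F) = F - 10*(-5 + F) = F + (50 - 10*F) = 50 - 9*F)
M(-387) + g(z, -661) = (50 - 9*(-387)) - 3/8 = (50 + 3483) - 3/8 = 3533 - 3/8 = 28261/8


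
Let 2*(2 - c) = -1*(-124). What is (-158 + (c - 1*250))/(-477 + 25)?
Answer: 117/113 ≈ 1.0354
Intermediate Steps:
c = -60 (c = 2 - (-1)*(-124)/2 = 2 - ½*124 = 2 - 62 = -60)
(-158 + (c - 1*250))/(-477 + 25) = (-158 + (-60 - 1*250))/(-477 + 25) = (-158 + (-60 - 250))/(-452) = (-158 - 310)*(-1/452) = -468*(-1/452) = 117/113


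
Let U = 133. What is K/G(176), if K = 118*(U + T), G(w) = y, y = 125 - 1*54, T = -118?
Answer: 1770/71 ≈ 24.930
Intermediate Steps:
y = 71 (y = 125 - 54 = 71)
G(w) = 71
K = 1770 (K = 118*(133 - 118) = 118*15 = 1770)
K/G(176) = 1770/71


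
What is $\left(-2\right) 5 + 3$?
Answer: $-7$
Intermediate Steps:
$\left(-2\right) 5 + 3 = -10 + 3 = -7$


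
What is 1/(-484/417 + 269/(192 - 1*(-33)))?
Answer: 31275/1091 ≈ 28.666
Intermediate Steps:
1/(-484/417 + 269/(192 - 1*(-33))) = 1/(-484*1/417 + 269/(192 + 33)) = 1/(-484/417 + 269/225) = 1/(1091/31275) = 31275/1091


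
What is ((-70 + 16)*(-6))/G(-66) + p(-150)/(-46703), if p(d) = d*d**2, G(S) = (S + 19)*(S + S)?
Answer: 1746135981/24145451 ≈ 72.317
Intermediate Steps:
G(S) = 2*S*(19 + S) (G(S) = (19 + S)*(2*S) = 2*S*(19 + S))
p(d) = d**3
((-70 + 16)*(-6))/G(-66) + p(-150)/(-46703) = ((-70 + 16)*(-6))/((2*(-66)*(19 - 66))) + (-150)**3/(-46703) = (-54*(-6))/((2*(-66)*(-47))) - 3375000*(-1/46703) = 324/6204 + 3375000/46703 = 324*(1/6204) + 3375000/46703 = 27/517 + 3375000/46703 = 1746135981/24145451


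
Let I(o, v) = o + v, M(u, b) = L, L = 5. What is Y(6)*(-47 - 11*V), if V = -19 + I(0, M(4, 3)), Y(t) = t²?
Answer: 3852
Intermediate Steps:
M(u, b) = 5
V = -14 (V = -19 + (0 + 5) = -19 + 5 = -14)
Y(6)*(-47 - 11*V) = 6²*(-47 - 11*(-14)) = 36*(-47 + 154) = 36*107 = 3852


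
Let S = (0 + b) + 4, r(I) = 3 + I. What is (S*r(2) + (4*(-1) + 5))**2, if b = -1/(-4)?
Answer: 7921/16 ≈ 495.06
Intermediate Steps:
b = 1/4 (b = -1*(-1/4) = 1/4 ≈ 0.25000)
S = 17/4 (S = (0 + 1/4) + 4 = 1/4 + 4 = 17/4 ≈ 4.2500)
(S*r(2) + (4*(-1) + 5))**2 = (17*(3 + 2)/4 + (4*(-1) + 5))**2 = ((17/4)*5 + (-4 + 5))**2 = (85/4 + 1)**2 = (89/4)**2 = 7921/16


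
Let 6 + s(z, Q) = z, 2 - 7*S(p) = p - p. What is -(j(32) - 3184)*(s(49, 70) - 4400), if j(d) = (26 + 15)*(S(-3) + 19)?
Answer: -72992821/7 ≈ -1.0428e+7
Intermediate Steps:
S(p) = 2/7 (S(p) = 2/7 - (p - p)/7 = 2/7 - 1/7*0 = 2/7 + 0 = 2/7)
s(z, Q) = -6 + z
j(d) = 5535/7 (j(d) = (26 + 15)*(2/7 + 19) = 41*(135/7) = 5535/7)
-(j(32) - 3184)*(s(49, 70) - 4400) = -(5535/7 - 3184)*((-6 + 49) - 4400) = -(-16753)*(43 - 4400)/7 = -(-16753)*(-4357)/7 = -1*72992821/7 = -72992821/7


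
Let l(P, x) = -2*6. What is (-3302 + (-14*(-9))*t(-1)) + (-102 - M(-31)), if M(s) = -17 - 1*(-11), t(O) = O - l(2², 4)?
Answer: -2012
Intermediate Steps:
l(P, x) = -12
t(O) = 12 + O (t(O) = O - 1*(-12) = O + 12 = 12 + O)
M(s) = -6 (M(s) = -17 + 11 = -6)
(-3302 + (-14*(-9))*t(-1)) + (-102 - M(-31)) = (-3302 + (-14*(-9))*(12 - 1)) + (-102 - 1*(-6)) = (-3302 + 126*11) + (-102 + 6) = (-3302 + 1386) - 96 = -1916 - 96 = -2012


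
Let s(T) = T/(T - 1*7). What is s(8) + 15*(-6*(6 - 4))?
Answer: -172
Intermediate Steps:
s(T) = T/(-7 + T) (s(T) = T/(T - 7) = T/(-7 + T))
s(8) + 15*(-6*(6 - 4)) = 8/(-7 + 8) + 15*(-6*(6 - 4)) = 8/1 + 15*(-6*2) = 8*1 + 15*(-12) = 8 - 180 = -172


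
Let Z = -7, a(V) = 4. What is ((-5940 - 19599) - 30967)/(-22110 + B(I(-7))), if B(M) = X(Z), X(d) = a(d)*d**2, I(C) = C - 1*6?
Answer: 28253/10957 ≈ 2.5785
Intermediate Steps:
I(C) = -6 + C (I(C) = C - 6 = -6 + C)
X(d) = 4*d**2
B(M) = 196 (B(M) = 4*(-7)**2 = 4*49 = 196)
((-5940 - 19599) - 30967)/(-22110 + B(I(-7))) = ((-5940 - 19599) - 30967)/(-22110 + 196) = (-25539 - 30967)/(-21914) = -56506*(-1/21914) = 28253/10957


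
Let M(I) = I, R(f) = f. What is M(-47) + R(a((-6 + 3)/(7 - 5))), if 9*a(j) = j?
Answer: -283/6 ≈ -47.167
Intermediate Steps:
a(j) = j/9
M(-47) + R(a((-6 + 3)/(7 - 5))) = -47 + ((-6 + 3)/(7 - 5))/9 = -47 + (-3/2)/9 = -47 + (-3*1/2)/9 = -47 + (1/9)*(-3/2) = -47 - 1/6 = -283/6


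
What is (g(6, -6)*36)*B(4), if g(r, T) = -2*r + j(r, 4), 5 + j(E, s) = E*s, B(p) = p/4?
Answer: 252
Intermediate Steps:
B(p) = p/4 (B(p) = p*(1/4) = p/4)
j(E, s) = -5 + E*s
g(r, T) = -5 + 2*r (g(r, T) = -2*r + (-5 + r*4) = -2*r + (-5 + 4*r) = -5 + 2*r)
(g(6, -6)*36)*B(4) = ((-5 + 2*6)*36)*((1/4)*4) = ((-5 + 12)*36)*1 = (7*36)*1 = 252*1 = 252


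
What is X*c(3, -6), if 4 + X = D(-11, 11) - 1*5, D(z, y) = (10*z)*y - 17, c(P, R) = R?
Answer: 7416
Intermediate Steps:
D(z, y) = -17 + 10*y*z (D(z, y) = 10*y*z - 17 = -17 + 10*y*z)
X = -1236 (X = -4 + ((-17 + 10*11*(-11)) - 1*5) = -4 + ((-17 - 1210) - 5) = -4 + (-1227 - 5) = -4 - 1232 = -1236)
X*c(3, -6) = -1236*(-6) = 7416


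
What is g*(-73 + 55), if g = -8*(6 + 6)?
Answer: 1728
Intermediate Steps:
g = -96 (g = -8*12 = -1*96 = -96)
g*(-73 + 55) = -96*(-73 + 55) = -96*(-18) = 1728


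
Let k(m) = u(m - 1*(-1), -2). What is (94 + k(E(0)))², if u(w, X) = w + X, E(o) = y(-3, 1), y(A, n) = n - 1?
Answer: 8649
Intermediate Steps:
y(A, n) = -1 + n
E(o) = 0 (E(o) = -1 + 1 = 0)
u(w, X) = X + w
k(m) = -1 + m (k(m) = -2 + (m - 1*(-1)) = -2 + (m + 1) = -2 + (1 + m) = -1 + m)
(94 + k(E(0)))² = (94 + (-1 + 0))² = (94 - 1)² = 93² = 8649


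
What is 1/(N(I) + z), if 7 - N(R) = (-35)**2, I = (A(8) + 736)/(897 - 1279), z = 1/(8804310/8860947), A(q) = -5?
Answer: -94670/115212781 ≈ -0.00082170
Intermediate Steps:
z = 95279/94670 (z = 1/(8804310*(1/8860947)) = 1/(94670/95279) = 95279/94670 ≈ 1.0064)
I = -731/382 (I = (-5 + 736)/(897 - 1279) = 731/(-382) = 731*(-1/382) = -731/382 ≈ -1.9136)
N(R) = -1218 (N(R) = 7 - 1*(-35)**2 = 7 - 1*1225 = 7 - 1225 = -1218)
1/(N(I) + z) = 1/(-1218 + 95279/94670) = 1/(-115212781/94670) = -94670/115212781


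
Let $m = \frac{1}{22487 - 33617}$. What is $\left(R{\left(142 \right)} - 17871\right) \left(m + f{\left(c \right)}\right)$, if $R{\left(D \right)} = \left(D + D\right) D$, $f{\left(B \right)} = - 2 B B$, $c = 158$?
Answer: $- \frac{12479324380937}{11130} \approx -1.1212 \cdot 10^{9}$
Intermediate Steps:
$f{\left(B \right)} = - 2 B^{2}$
$m = - \frac{1}{11130}$ ($m = \frac{1}{-11130} = - \frac{1}{11130} \approx -8.9847 \cdot 10^{-5}$)
$R{\left(D \right)} = 2 D^{2}$ ($R{\left(D \right)} = 2 D D = 2 D^{2}$)
$\left(R{\left(142 \right)} - 17871\right) \left(m + f{\left(c \right)}\right) = \left(2 \cdot 142^{2} - 17871\right) \left(- \frac{1}{11130} - 2 \cdot 158^{2}\right) = \left(2 \cdot 20164 - 17871\right) \left(- \frac{1}{11130} - 49928\right) = \left(40328 - 17871\right) \left(- \frac{1}{11130} - 49928\right) = 22457 \left(- \frac{555698641}{11130}\right) = - \frac{12479324380937}{11130}$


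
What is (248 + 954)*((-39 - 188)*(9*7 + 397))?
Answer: -125512840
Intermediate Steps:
(248 + 954)*((-39 - 188)*(9*7 + 397)) = 1202*(-227*(63 + 397)) = 1202*(-227*460) = 1202*(-104420) = -125512840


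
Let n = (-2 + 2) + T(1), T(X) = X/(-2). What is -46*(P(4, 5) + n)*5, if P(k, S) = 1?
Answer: -115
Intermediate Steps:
T(X) = -X/2 (T(X) = X*(-½) = -X/2)
n = -½ (n = (-2 + 2) - ½*1 = 0 - ½ = -½ ≈ -0.50000)
-46*(P(4, 5) + n)*5 = -46*(1 - ½)*5 = -46*½*5 = -23*5 = -115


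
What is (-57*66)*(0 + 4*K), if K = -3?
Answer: 45144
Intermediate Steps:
(-57*66)*(0 + 4*K) = (-57*66)*(0 + 4*(-3)) = -3762*(0 - 12) = -3762*(-12) = 45144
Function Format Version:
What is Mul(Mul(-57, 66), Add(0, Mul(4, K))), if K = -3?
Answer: 45144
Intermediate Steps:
Mul(Mul(-57, 66), Add(0, Mul(4, K))) = Mul(Mul(-57, 66), Add(0, Mul(4, -3))) = Mul(-3762, Add(0, -12)) = Mul(-3762, -12) = 45144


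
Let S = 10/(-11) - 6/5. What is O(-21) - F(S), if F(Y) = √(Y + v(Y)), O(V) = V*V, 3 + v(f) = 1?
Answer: 441 - I*√12430/55 ≈ 441.0 - 2.0271*I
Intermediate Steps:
v(f) = -2 (v(f) = -3 + 1 = -2)
O(V) = V²
S = -116/55 (S = 10*(-1/11) - 6*⅕ = -10/11 - 6/5 = -116/55 ≈ -2.1091)
F(Y) = √(-2 + Y) (F(Y) = √(Y - 2) = √(-2 + Y))
O(-21) - F(S) = (-21)² - √(-2 - 116/55) = 441 - √(-226/55) = 441 - I*√12430/55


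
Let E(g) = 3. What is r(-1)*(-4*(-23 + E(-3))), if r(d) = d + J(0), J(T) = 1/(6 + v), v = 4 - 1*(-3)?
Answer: -960/13 ≈ -73.846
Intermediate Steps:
v = 7 (v = 4 + 3 = 7)
J(T) = 1/13 (J(T) = 1/(6 + 7) = 1/13)
r(d) = 1/13 + d (r(d) = d + 1/13 = 1/13 + d)
r(-1)*(-4*(-23 + E(-3))) = (1/13 - 1)*(-4*(-23 + 3)) = -(-48)*(-20)/13 = -12/13*80 = -960/13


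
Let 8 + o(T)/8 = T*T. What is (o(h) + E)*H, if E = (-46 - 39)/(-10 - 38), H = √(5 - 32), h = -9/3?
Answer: 469*I*√3/16 ≈ 50.771*I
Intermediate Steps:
h = -3 (h = -9*⅓ = -3)
H = 3*I*√3 (H = √(-27) = 3*I*√3 ≈ 5.1962*I)
o(T) = -64 + 8*T² (o(T) = -64 + 8*(T*T) = -64 + 8*T²)
E = 85/48 (E = -85/(-48) = -85*(-1/48) = 85/48 ≈ 1.7708)
(o(h) + E)*H = ((-64 + 8*(-3)²) + 85/48)*(3*I*√3) = ((-64 + 8*9) + 85/48)*(3*I*√3) = ((-64 + 72) + 85/48)*(3*I*√3) = (8 + 85/48)*(3*I*√3) = 469*(3*I*√3)/48 = 469*I*√3/16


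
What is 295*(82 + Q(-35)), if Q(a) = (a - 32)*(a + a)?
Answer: 1407740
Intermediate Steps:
Q(a) = 2*a*(-32 + a) (Q(a) = (-32 + a)*(2*a) = 2*a*(-32 + a))
295*(82 + Q(-35)) = 295*(82 + 2*(-35)*(-32 - 35)) = 295*(82 + 2*(-35)*(-67)) = 295*(82 + 4690) = 295*4772 = 1407740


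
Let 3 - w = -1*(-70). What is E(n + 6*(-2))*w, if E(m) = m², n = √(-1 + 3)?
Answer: -9782 + 1608*√2 ≈ -7507.9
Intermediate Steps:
n = √2 ≈ 1.4142
w = -67 (w = 3 - (-1)*(-70) = 3 - 1*70 = 3 - 70 = -67)
E(n + 6*(-2))*w = (√2 + 6*(-2))²*(-67) = (√2 - 12)²*(-67) = (-12 + √2)²*(-67) = -67*(-12 + √2)²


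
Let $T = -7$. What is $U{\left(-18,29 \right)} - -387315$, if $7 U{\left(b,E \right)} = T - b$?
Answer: $\frac{2711216}{7} \approx 3.8732 \cdot 10^{5}$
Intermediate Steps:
$U{\left(b,E \right)} = -1 - \frac{b}{7}$ ($U{\left(b,E \right)} = \frac{-7 - b}{7} = -1 - \frac{b}{7}$)
$U{\left(-18,29 \right)} - -387315 = \left(-1 - - \frac{18}{7}\right) - -387315 = \left(-1 + \frac{18}{7}\right) + 387315 = \frac{11}{7} + 387315 = \frac{2711216}{7}$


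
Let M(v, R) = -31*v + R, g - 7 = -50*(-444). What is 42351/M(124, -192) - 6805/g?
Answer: -967953637/89627452 ≈ -10.800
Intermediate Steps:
g = 22207 (g = 7 - 50*(-444) = 7 + 22200 = 22207)
M(v, R) = R - 31*v
42351/M(124, -192) - 6805/g = 42351/(-192 - 31*124) - 6805/22207 = 42351/(-192 - 3844) - 6805*1/22207 = 42351/(-4036) - 6805/22207 = 42351*(-1/4036) - 6805/22207 = -42351/4036 - 6805/22207 = -967953637/89627452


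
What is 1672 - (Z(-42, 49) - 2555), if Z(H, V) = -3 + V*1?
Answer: 4181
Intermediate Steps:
Z(H, V) = -3 + V
1672 - (Z(-42, 49) - 2555) = 1672 - ((-3 + 49) - 2555) = 1672 - (46 - 2555) = 1672 - 1*(-2509) = 1672 + 2509 = 4181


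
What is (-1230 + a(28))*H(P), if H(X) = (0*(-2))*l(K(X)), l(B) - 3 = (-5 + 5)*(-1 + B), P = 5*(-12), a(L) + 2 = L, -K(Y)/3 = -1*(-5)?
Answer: 0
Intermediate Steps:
K(Y) = -15 (K(Y) = -(-3)*(-5) = -3*5 = -15)
a(L) = -2 + L
P = -60
l(B) = 3 (l(B) = 3 + (-5 + 5)*(-1 + B) = 3 + 0*(-1 + B) = 3 + 0 = 3)
H(X) = 0 (H(X) = (0*(-2))*3 = 0*3 = 0)
(-1230 + a(28))*H(P) = (-1230 + (-2 + 28))*0 = (-1230 + 26)*0 = -1204*0 = 0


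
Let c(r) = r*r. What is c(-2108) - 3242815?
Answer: 1200849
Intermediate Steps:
c(r) = r²
c(-2108) - 3242815 = (-2108)² - 3242815 = 4443664 - 3242815 = 1200849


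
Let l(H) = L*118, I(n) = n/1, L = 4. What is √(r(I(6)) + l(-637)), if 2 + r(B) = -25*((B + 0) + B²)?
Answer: 2*I*√145 ≈ 24.083*I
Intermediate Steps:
I(n) = n (I(n) = n*1 = n)
l(H) = 472 (l(H) = 4*118 = 472)
r(B) = -2 - 25*B - 25*B² (r(B) = -2 - 25*((B + 0) + B²) = -2 - 25*(B + B²) = -2 + (-25*B - 25*B²) = -2 - 25*B - 25*B²)
√(r(I(6)) + l(-637)) = √((-2 - 25*6 - 25*6²) + 472) = √((-2 - 150 - 25*36) + 472) = √((-2 - 150 - 900) + 472) = √(-1052 + 472) = √(-580) = 2*I*√145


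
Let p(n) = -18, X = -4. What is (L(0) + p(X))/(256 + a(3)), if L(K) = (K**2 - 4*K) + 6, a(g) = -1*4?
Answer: -1/21 ≈ -0.047619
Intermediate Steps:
a(g) = -4
L(K) = 6 + K**2 - 4*K
(L(0) + p(X))/(256 + a(3)) = ((6 + 0**2 - 4*0) - 18)/(256 - 4) = ((6 + 0 + 0) - 18)/252 = (6 - 18)*(1/252) = -12*1/252 = -1/21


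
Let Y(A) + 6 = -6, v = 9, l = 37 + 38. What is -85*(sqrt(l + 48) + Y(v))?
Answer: 1020 - 85*sqrt(123) ≈ 77.304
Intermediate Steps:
l = 75
Y(A) = -12 (Y(A) = -6 - 6 = -12)
-85*(sqrt(l + 48) + Y(v)) = -85*(sqrt(75 + 48) - 12) = -85*(sqrt(123) - 12) = -85*(-12 + sqrt(123)) = 1020 - 85*sqrt(123)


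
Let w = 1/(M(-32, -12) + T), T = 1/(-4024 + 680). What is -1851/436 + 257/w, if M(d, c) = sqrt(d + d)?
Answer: -1575449/364496 + 2056*I ≈ -4.3223 + 2056.0*I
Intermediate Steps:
M(d, c) = sqrt(2)*sqrt(d) (M(d, c) = sqrt(2*d) = sqrt(2)*sqrt(d))
T = -1/3344 (T = 1/(-3344) = -1/3344 ≈ -0.00029904)
w = 11182336*(-1/3344 - 8*I)/715669505 (w = 1/(sqrt(2)*sqrt(-32) - 1/3344) = 1/(sqrt(2)*(4*I*sqrt(2)) - 1/3344) = 1/(8*I - 1/3344) = 1/(-1/3344 + 8*I) = 11182336*(-1/3344 - 8*I)/715669505 ≈ -4.6725e-6 - 0.125*I)
-1851/436 + 257/w = -1851/436 + 257/(-3344/715669505 - 89458688*I/715669505) = -1851*1/436 + 257*(715669505*(-3344/715669505 + 89458688*I/715669505)/11182336) = -1851/436 + 183927062785*(-3344/715669505 + 89458688*I/715669505)/11182336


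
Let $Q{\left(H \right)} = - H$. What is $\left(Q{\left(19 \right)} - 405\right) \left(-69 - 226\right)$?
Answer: $125080$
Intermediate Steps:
$\left(Q{\left(19 \right)} - 405\right) \left(-69 - 226\right) = \left(\left(-1\right) 19 - 405\right) \left(-69 - 226\right) = \left(-19 - 405\right) \left(-69 - 226\right) = \left(-424\right) \left(-295\right) = 125080$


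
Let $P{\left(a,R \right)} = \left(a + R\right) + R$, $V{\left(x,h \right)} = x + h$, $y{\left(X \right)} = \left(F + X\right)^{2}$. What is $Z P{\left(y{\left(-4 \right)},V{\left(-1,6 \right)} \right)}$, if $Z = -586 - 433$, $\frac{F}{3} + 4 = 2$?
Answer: $-112090$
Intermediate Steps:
$F = -6$ ($F = -12 + 3 \cdot 2 = -12 + 6 = -6$)
$y{\left(X \right)} = \left(-6 + X\right)^{2}$
$Z = -1019$
$V{\left(x,h \right)} = h + x$
$P{\left(a,R \right)} = a + 2 R$ ($P{\left(a,R \right)} = \left(R + a\right) + R = a + 2 R$)
$Z P{\left(y{\left(-4 \right)},V{\left(-1,6 \right)} \right)} = - 1019 \left(\left(-6 - 4\right)^{2} + 2 \left(6 - 1\right)\right) = - 1019 \left(\left(-10\right)^{2} + 2 \cdot 5\right) = - 1019 \left(100 + 10\right) = \left(-1019\right) 110 = -112090$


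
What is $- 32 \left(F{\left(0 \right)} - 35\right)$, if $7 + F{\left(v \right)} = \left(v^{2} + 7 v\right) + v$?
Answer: $1344$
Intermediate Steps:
$F{\left(v \right)} = -7 + v^{2} + 8 v$ ($F{\left(v \right)} = -7 + \left(\left(v^{2} + 7 v\right) + v\right) = -7 + \left(v^{2} + 8 v\right) = -7 + v^{2} + 8 v$)
$- 32 \left(F{\left(0 \right)} - 35\right) = - 32 \left(\left(-7 + 0^{2} + 8 \cdot 0\right) - 35\right) = - 32 \left(\left(-7 + 0 + 0\right) - 35\right) = - 32 \left(-7 - 35\right) = \left(-32\right) \left(-42\right) = 1344$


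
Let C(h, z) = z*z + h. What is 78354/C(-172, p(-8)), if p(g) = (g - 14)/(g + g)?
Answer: -1671552/3629 ≈ -460.61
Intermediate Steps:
p(g) = (-14 + g)/(2*g) (p(g) = (-14 + g)/((2*g)) = (-14 + g)*(1/(2*g)) = (-14 + g)/(2*g))
C(h, z) = h + z² (C(h, z) = z² + h = h + z²)
78354/C(-172, p(-8)) = 78354/(-172 + ((½)*(-14 - 8)/(-8))²) = 78354/(-172 + ((½)*(-⅛)*(-22))²) = 78354/(-172 + (11/8)²) = 78354/(-172 + 121/64) = 78354/(-10887/64) = 78354*(-64/10887) = -1671552/3629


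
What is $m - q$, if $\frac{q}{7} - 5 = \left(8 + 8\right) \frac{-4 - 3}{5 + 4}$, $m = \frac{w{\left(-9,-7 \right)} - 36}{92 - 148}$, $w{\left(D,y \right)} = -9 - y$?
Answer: $\frac{13303}{252} \approx 52.79$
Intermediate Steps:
$m = \frac{19}{28}$ ($m = \frac{\left(-9 - -7\right) - 36}{92 - 148} = \frac{\left(-9 + 7\right) - 36}{-56} = \left(-2 - 36\right) \left(- \frac{1}{56}\right) = \left(-38\right) \left(- \frac{1}{56}\right) = \frac{19}{28} \approx 0.67857$)
$q = - \frac{469}{9}$ ($q = 35 + 7 \left(8 + 8\right) \frac{-4 - 3}{5 + 4} = 35 + 7 \cdot 16 \left(- \frac{7}{9}\right) = 35 + 7 \left(- \frac{112}{9}\right) = 35 - \frac{784}{9} = - \frac{469}{9} \approx -52.111$)
$m - q = \frac{19}{28} - - \frac{469}{9} = \frac{19}{28} + \frac{469}{9} = \frac{13303}{252}$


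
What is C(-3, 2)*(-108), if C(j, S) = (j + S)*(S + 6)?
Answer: 864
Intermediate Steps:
C(j, S) = (6 + S)*(S + j) (C(j, S) = (S + j)*(6 + S) = (6 + S)*(S + j))
C(-3, 2)*(-108) = (2² + 6*2 + 6*(-3) + 2*(-3))*(-108) = (4 + 12 - 18 - 6)*(-108) = -8*(-108) = 864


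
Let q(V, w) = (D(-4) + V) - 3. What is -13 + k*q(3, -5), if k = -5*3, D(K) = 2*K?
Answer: 107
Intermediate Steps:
q(V, w) = -11 + V (q(V, w) = (2*(-4) + V) - 3 = (-8 + V) - 3 = -11 + V)
k = -15
-13 + k*q(3, -5) = -13 - 15*(-11 + 3) = -13 - 15*(-8) = -13 + 120 = 107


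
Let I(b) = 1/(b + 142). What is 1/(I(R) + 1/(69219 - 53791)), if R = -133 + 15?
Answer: 92568/3863 ≈ 23.963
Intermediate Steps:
R = -118
I(b) = 1/(142 + b)
1/(I(R) + 1/(69219 - 53791)) = 1/(1/(142 - 118) + 1/(69219 - 53791)) = 1/(1/24 + 1/15428) = 1/(3863/92568) = 92568/3863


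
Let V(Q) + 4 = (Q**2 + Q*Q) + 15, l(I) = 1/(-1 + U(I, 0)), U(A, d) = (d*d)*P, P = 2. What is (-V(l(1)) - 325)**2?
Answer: 114244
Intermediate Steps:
U(A, d) = 2*d**2 (U(A, d) = (d*d)*2 = d**2*2 = 2*d**2)
l(I) = -1 (l(I) = 1/(-1 + 2*0**2) = 1/(-1 + 2*0) = 1/(-1 + 0) = 1/(-1) = -1)
V(Q) = 11 + 2*Q**2 (V(Q) = -4 + ((Q**2 + Q*Q) + 15) = -4 + ((Q**2 + Q**2) + 15) = -4 + (2*Q**2 + 15) = -4 + (15 + 2*Q**2) = 11 + 2*Q**2)
(-V(l(1)) - 325)**2 = (-(11 + 2*(-1)**2) - 325)**2 = (-(11 + 2*1) - 325)**2 = (-(11 + 2) - 325)**2 = (-1*13 - 325)**2 = (-13 - 325)**2 = (-338)**2 = 114244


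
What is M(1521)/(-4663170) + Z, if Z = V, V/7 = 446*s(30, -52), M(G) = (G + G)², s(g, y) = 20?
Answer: 1797278278/28785 ≈ 62438.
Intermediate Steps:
M(G) = 4*G² (M(G) = (2*G)² = 4*G²)
V = 62440 (V = 7*(446*20) = 7*8920 = 62440)
Z = 62440
M(1521)/(-4663170) + Z = (4*1521²)/(-4663170) + 62440 = (4*2313441)*(-1/4663170) + 62440 = 9253764*(-1/4663170) + 62440 = -57122/28785 + 62440 = 1797278278/28785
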